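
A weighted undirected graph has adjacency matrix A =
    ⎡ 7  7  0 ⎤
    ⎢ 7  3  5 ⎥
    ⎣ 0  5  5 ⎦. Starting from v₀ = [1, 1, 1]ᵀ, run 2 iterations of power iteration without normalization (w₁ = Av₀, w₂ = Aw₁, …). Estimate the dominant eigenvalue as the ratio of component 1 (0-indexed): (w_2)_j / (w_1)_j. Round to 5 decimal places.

λ ≈ 12.86667

w1 = Av₀ = (14, 15, 10)
w2 = Aw1 = (203, 193, 125)
Ratio at component: 193 / 15 = 12.86667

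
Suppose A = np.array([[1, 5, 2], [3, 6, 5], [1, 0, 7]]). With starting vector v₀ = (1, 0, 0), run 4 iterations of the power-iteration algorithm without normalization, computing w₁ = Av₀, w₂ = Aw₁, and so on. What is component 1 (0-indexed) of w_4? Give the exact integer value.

w1 = Av₀ = (1, 3, 1)
w2 = Aw1 = (18, 26, 8)
w3 = Aw2 = (164, 250, 74)
w4 = Aw3 = (1562, 2362, 682)
The requested component of w4 is 2362.

2362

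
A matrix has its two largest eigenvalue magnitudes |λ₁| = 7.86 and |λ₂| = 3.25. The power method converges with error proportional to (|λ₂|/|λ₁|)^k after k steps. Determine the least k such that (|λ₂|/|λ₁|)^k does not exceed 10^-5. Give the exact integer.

14

|λ₂/λ₁| = 3.25/7.86 = 0.41349
Need k ≥ ln(10^-5) / ln(0.41349) = -11.5129 / -0.8831 ≈ 13.036
Smallest integer k satisfying the bound: 14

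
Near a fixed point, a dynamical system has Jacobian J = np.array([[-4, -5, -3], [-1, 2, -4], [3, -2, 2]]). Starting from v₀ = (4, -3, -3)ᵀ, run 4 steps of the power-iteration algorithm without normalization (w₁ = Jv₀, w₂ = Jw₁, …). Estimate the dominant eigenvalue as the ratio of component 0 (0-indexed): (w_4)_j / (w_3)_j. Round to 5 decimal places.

-1.41818

w1 = Jv₀ = ((-4)·4 + (-5)·(-3) + (-3)·(-3); (-1)·4 + 2·(-3) + (-4)·(-3); 3·4 + (-2)·(-3) + 2·(-3)) = (8, 2, 12)
w2 = Jw1 = ((-4)·8 + (-5)·2 + (-3)·12; (-1)·8 + 2·2 + (-4)·12; 3·8 + (-2)·2 + 2·12) = (-78, -52, 44)
w3 = Jw2 = (440, -202, -42)
w4 = Jw3 = (-624, -676, 1640)
Ratio at component: -624 / 440 = -1.41818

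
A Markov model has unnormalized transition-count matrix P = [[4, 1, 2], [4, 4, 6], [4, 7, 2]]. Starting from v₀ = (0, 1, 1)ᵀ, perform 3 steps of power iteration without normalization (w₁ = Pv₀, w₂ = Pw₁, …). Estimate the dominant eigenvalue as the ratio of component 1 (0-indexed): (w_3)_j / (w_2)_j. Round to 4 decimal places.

11.1698

w1 = Pv₀ = (3, 10, 9)
w2 = Pw1 = (40, 106, 100)
w3 = Pw2 = (466, 1184, 1102)
Ratio at component: 1184 / 106 = 11.1698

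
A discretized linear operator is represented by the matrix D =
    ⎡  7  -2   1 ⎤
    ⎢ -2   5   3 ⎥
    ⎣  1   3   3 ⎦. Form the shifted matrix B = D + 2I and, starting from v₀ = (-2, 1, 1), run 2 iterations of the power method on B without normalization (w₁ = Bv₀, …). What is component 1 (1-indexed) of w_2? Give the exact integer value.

-193

B = D + 2I has rows (9, -2, 1); (-2, 7, 3); (1, 3, 5)
w1 = Bv₀ = (9·(-2) + (-2)·1 + 1·1; (-2)·(-2) + 7·1 + 3·1; 1·(-2) + 3·1 + 5·1) = (-19, 14, 6)
w2 = Bw1 = (9·(-19) + (-2)·14 + 1·6; (-2)·(-19) + 7·14 + 3·6; 1·(-19) + 3·14 + 5·6) = (-193, 154, 53)
Requested component of w2: -193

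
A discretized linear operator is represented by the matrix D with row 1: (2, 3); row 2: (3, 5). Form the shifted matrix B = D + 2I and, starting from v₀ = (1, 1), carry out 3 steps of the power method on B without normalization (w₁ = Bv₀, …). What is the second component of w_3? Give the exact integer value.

B = D + 2I has rows (4, 3); (3, 7)
w1 = Bv₀ = (4·1 + 3·1; 3·1 + 7·1) = (7, 10)
w2 = Bw1 = (4·7 + 3·10; 3·7 + 7·10) = (58, 91)
w3 = Bw2 = (505, 811)
Requested component of w3: 811

811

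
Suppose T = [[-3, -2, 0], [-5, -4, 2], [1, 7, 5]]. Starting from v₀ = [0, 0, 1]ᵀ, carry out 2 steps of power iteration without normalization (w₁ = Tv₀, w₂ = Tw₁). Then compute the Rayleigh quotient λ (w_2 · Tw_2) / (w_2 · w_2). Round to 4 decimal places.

w1 = Tv₀ = ((-3)·0 + (-2)·0 + 0·1; (-5)·0 + (-4)·0 + 2·1; 1·0 + 7·0 + 5·1) = (0, 2, 5)
w2 = Tw1 = ((-3)·0 + (-2)·2 + 0·5; (-5)·0 + (-4)·2 + 2·5; 1·0 + 7·2 + 5·5) = (-4, 2, 39)
Tw2 = (8, 90, 205)
w2·Tw2 = (-4)·8 + 2·90 + 39·205 = 8143; w2·w2 = (-4)·(-4) + 2·2 + 39·39 = 1541
λ ≈ 8143/1541 = 5.2842

λ ≈ 5.2842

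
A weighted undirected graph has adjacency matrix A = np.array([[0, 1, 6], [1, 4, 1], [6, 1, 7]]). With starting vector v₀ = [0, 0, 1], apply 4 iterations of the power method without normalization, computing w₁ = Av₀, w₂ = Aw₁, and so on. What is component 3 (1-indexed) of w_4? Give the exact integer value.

w1 = Av₀ = (6, 1, 7)
w2 = Aw1 = (43, 17, 86)
w3 = Aw2 = (533, 197, 877)
w4 = Aw3 = (5459, 2198, 9534)
The requested component of w4 is 9534.

9534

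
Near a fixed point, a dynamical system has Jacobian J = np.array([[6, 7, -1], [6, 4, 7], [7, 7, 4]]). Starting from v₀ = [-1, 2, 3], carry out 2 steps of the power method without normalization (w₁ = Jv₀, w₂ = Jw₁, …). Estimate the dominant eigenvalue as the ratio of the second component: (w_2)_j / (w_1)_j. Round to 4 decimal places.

w1 = Jv₀ = (6·(-1) + 7·2 + (-1)·3; 6·(-1) + 4·2 + 7·3; 7·(-1) + 7·2 + 4·3) = (5, 23, 19)
w2 = Jw1 = (6·5 + 7·23 + (-1)·19; 6·5 + 4·23 + 7·19; 7·5 + 7·23 + 4·19) = (172, 255, 272)
Ratio at component: 255 / 23 = 11.0870

λ ≈ 11.0870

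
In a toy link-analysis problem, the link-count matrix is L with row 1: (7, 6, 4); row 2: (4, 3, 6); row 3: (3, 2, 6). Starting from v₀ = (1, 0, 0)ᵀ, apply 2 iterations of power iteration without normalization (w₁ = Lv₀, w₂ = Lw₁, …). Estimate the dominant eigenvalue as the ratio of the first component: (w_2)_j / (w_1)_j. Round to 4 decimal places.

w1 = Lv₀ = (7·1 + 6·0 + 4·0; 4·1 + 3·0 + 6·0; 3·1 + 2·0 + 6·0) = (7, 4, 3)
w2 = Lw1 = (7·7 + 6·4 + 4·3; 4·7 + 3·4 + 6·3; 3·7 + 2·4 + 6·3) = (85, 58, 47)
Ratio at component: 85 / 7 = 12.1429

λ ≈ 12.1429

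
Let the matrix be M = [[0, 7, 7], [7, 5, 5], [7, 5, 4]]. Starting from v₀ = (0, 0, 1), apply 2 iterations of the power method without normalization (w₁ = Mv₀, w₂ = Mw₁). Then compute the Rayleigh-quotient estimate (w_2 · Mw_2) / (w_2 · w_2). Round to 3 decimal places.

w1 = Mv₀ = (7, 5, 4)
w2 = Mw1 = (63, 94, 90)
Mw2 = (1288, 1361, 1271)
w2·Mw2 = 63·1288 + 94·1361 + 90·1271 = 323468; w2·w2 = 63·63 + 94·94 + 90·90 = 20905
λ ≈ 323468/20905 = 15.473

λ ≈ 15.473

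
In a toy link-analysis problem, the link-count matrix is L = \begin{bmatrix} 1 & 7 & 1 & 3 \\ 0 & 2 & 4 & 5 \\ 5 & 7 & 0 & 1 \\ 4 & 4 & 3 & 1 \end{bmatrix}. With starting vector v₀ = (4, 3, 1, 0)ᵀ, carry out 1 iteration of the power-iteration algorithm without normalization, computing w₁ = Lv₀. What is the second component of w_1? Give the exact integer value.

w1 = Lv₀ = (26, 10, 41, 31)
The requested component of w1 is 10.

10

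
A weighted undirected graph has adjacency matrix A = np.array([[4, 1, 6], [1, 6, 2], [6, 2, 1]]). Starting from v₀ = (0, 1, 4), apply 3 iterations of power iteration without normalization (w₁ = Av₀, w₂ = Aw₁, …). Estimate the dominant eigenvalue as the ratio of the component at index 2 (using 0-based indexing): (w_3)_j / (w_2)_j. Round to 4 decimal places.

λ ≈ 7.2065

w1 = Av₀ = (4·0 + 1·1 + 6·4; 1·0 + 6·1 + 2·4; 6·0 + 2·1 + 1·4) = (25, 14, 6)
w2 = Aw1 = (4·25 + 1·14 + 6·6; 1·25 + 6·14 + 2·6; 6·25 + 2·14 + 1·6) = (150, 121, 184)
w3 = Aw2 = (1825, 1244, 1326)
Ratio at component: 1326 / 184 = 7.2065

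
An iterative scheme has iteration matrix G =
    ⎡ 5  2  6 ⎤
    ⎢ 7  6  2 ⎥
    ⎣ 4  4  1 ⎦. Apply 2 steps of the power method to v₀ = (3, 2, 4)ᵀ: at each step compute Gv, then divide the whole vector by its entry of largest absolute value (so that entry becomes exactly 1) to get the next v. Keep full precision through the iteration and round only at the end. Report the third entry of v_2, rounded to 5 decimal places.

Gv0 = (43.000000, 41.000000, 24.000000); divide by 43.000000 → v1 = (1.000000, 0.953488, 0.558140)
Gv1 = (10.255814, 13.837209, 8.372093); divide by 13.837209 → v2 = (0.741176, 1.000000, 0.605042)
Requested entry of v2: 360/595 = 0.60504

0.60504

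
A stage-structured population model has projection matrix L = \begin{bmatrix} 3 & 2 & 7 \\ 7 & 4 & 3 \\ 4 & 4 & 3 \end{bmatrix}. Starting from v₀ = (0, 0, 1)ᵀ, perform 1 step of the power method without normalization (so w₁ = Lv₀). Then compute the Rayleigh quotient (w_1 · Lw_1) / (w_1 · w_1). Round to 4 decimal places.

w1 = Lv₀ = (7, 3, 3)
Lw1 = (48, 70, 49)
w1·Lw1 = 7·48 + 3·70 + 3·49 = 693; w1·w1 = 7·7 + 3·3 + 3·3 = 67
λ ≈ 693/67 = 10.3433

λ ≈ 10.3433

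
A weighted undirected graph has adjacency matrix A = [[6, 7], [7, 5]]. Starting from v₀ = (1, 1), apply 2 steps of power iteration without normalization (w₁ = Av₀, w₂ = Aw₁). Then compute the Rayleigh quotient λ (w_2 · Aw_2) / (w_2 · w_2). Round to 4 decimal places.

12.5178

w1 = Av₀ = (13, 12)
w2 = Aw1 = (162, 151)
Aw2 = (2029, 1889)
w2·Aw2 = 162·2029 + 151·1889 = 613937; w2·w2 = 162·162 + 151·151 = 49045
λ ≈ 613937/49045 = 12.5178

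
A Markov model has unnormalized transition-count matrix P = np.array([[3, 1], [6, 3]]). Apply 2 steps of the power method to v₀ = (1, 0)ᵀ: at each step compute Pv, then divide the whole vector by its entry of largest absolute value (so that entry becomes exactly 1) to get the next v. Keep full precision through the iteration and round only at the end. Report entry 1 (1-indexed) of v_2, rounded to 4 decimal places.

Pv0 = (3.00000, 6.00000); divide by 6.00000 → v1 = (0.50000, 1.00000)
Pv1 = (2.50000, 6.00000); divide by 6.00000 → v2 = (0.41667, 1.00000)
Requested entry of v2: 15/36 = 0.4167

0.4167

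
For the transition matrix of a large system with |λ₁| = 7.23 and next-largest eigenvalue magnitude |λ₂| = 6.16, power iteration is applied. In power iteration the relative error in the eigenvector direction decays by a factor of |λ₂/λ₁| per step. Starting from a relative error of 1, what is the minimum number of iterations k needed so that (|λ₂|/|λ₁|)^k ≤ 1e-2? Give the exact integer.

|λ₂/λ₁| = 6.16/7.23 = 0.85201
Need k ≥ ln(1e-2) / ln(0.85201) = -4.6052 / -0.1602 ≈ 28.753
Smallest integer k satisfying the bound: 29

29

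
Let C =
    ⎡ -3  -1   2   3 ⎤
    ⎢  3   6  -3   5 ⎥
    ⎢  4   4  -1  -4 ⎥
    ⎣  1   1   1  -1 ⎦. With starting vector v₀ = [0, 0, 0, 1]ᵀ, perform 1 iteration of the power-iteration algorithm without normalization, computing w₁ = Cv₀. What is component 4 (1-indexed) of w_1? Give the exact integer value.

w1 = Cv₀ = ((-3)·0 + (-1)·0 + 2·0 + 3·1; 3·0 + 6·0 + (-3)·0 + 5·1; 4·0 + 4·0 + (-1)·0 + (-4)·1; 1·0 + 1·0 + 1·0 + (-1)·1) = (3, 5, -4, -1)
The requested component of w1 is -1.

-1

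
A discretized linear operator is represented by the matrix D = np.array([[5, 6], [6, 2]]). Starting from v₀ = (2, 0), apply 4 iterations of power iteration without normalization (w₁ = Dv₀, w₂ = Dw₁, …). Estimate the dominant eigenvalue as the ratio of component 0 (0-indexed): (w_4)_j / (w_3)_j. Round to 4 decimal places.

9.8474

w1 = Dv₀ = (5·2 + 6·0; 6·2 + 2·0) = (10, 12)
w2 = Dw1 = (5·10 + 6·12; 6·10 + 2·12) = (122, 84)
w3 = Dw2 = (1114, 900)
w4 = Dw3 = (10970, 8484)
Ratio at component: 10970 / 1114 = 9.8474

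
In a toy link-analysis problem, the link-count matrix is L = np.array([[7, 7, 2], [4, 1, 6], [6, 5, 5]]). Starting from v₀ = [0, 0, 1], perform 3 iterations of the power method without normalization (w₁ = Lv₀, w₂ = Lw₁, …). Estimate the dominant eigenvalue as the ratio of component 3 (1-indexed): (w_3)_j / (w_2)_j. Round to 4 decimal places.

w1 = Lv₀ = (7·0 + 7·0 + 2·1; 4·0 + 1·0 + 6·1; 6·0 + 5·0 + 5·1) = (2, 6, 5)
w2 = Lw1 = (7·2 + 7·6 + 2·5; 4·2 + 1·6 + 6·5; 6·2 + 5·6 + 5·5) = (66, 44, 67)
w3 = Lw2 = (904, 710, 951)
Ratio at component: 951 / 67 = 14.1940

λ ≈ 14.1940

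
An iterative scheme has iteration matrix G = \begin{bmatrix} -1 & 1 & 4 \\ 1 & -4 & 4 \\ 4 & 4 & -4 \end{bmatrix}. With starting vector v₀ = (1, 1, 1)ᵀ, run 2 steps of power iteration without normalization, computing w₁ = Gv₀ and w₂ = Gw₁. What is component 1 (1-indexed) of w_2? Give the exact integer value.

w1 = Gv₀ = ((-1)·1 + 1·1 + 4·1; 1·1 + (-4)·1 + 4·1; 4·1 + 4·1 + (-4)·1) = (4, 1, 4)
w2 = Gw1 = ((-1)·4 + 1·1 + 4·4; 1·4 + (-4)·1 + 4·4; 4·4 + 4·1 + (-4)·4) = (13, 16, 4)
The requested component of w2 is 13.

13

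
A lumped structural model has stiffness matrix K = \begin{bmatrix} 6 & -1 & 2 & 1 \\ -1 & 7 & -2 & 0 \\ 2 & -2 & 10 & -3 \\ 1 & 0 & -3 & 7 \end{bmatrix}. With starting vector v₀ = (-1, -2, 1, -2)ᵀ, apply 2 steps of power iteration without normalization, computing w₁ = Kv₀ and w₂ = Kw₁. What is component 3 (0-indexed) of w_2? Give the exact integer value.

-184

w1 = Kv₀ = (-4, -15, 18, -18)
w2 = Kw1 = (9, -137, 256, -184)
The requested component of w2 is -184.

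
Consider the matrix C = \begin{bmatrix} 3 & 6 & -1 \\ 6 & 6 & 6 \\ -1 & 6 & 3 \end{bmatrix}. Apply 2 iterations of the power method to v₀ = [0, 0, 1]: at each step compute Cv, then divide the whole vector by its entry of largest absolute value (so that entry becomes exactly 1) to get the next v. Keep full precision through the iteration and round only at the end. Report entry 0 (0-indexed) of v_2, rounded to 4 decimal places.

Cv0 = (-1.00000, 6.00000, 3.00000); divide by 6.00000 → v1 = (-0.16667, 1.00000, 0.50000)
Cv1 = (5.00000, 8.00000, 7.66667); divide by 8.00000 → v2 = (0.62500, 1.00000, 0.95833)
Requested entry of v2: 30/48 = 0.6250

0.6250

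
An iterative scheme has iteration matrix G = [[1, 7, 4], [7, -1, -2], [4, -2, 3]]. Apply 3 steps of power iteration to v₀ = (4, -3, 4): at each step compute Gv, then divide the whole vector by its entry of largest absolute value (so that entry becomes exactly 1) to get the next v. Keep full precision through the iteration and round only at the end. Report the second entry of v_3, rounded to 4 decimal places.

Gv0 = (-1.00000, 23.00000, 34.00000); divide by 34.00000 → v1 = (-0.02941, 0.67647, 1.00000)
Gv1 = (8.70588, -2.88235, 1.52941); divide by 8.70588 → v2 = (1.00000, -0.33108, 0.17568)
Gv2 = (-0.61486, 6.97973, 5.18919); divide by 6.97973 → v3 = (-0.08809, 1.00000, 0.74347)
Requested entry of v3: 2066/2066 = 1.0000

1.0000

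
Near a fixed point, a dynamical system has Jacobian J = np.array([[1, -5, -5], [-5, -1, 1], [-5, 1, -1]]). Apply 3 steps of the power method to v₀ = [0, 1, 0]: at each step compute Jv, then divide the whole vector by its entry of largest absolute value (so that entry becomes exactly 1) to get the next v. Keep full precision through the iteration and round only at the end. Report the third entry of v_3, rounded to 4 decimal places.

Jv0 = (-5.00000, -1.00000, 1.00000); divide by -5.00000 → v1 = (1.00000, 0.20000, -0.20000)
Jv1 = (1.00000, -5.40000, -4.60000); divide by -5.40000 → v2 = (-0.18519, 1.00000, 0.85185)
Jv2 = (-9.44444, 0.77778, 1.07407); divide by -9.44444 → v3 = (1.00000, -0.08235, -0.11373)
Requested entry of v3: 29/-255 = -0.1137

-0.1137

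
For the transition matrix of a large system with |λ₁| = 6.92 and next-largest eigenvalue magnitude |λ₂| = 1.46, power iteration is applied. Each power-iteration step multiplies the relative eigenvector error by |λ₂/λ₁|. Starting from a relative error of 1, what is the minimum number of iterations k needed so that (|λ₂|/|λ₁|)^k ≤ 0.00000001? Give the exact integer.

12

|λ₂/λ₁| = 1.46/6.92 = 0.21098
Need k ≥ ln(0.00000001) / ln(0.21098) = -18.4207 / -1.5560 ≈ 11.839
Smallest integer k satisfying the bound: 12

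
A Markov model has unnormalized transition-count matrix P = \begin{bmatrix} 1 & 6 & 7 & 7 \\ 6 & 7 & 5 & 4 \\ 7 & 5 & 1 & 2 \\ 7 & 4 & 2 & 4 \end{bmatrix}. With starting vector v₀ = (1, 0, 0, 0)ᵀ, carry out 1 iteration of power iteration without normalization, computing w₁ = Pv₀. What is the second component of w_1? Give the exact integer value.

w1 = Pv₀ = (1, 6, 7, 7)
The requested component of w1 is 6.

6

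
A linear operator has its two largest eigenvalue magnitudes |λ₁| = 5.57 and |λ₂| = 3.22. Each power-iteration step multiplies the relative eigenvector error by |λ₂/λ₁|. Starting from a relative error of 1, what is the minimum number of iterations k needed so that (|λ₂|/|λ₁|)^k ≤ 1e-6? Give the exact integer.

26

|λ₂/λ₁| = 3.22/5.57 = 0.57810
Need k ≥ ln(1e-6) / ln(0.57810) = -13.8155 / -0.5480 ≈ 25.210
Smallest integer k satisfying the bound: 26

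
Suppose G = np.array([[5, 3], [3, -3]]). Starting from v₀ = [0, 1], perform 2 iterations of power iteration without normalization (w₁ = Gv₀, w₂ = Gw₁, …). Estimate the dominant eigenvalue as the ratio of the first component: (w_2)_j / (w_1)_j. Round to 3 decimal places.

w1 = Gv₀ = (5·0 + 3·1; 3·0 + (-3)·1) = (3, -3)
w2 = Gw1 = (5·3 + 3·(-3); 3·3 + (-3)·(-3)) = (6, 18)
Ratio at component: 6 / 3 = 2.000

2.000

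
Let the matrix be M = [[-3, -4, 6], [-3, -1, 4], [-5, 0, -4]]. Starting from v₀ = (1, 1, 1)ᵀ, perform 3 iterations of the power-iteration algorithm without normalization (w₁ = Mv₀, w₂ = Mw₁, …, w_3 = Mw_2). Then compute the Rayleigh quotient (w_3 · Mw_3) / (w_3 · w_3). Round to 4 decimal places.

w1 = Mv₀ = ((-3)·1 + (-4)·1 + 6·1; (-3)·1 + (-1)·1 + 4·1; (-5)·1 + 0·1 + (-4)·1) = (-1, 0, -9)
w2 = Mw1 = ((-3)·(-1) + (-4)·0 + 6·(-9); (-3)·(-1) + (-1)·0 + 4·(-9); (-5)·(-1) + 0·0 + (-4)·(-9)) = (-51, -33, 41)
w3 = Mw2 = (531, 350, 91)
Mw3 = (-2447, -1579, -3019)
w3·Mw3 = 531·(-2447) + 350·(-1579) + 91·(-3019) = -2126736; w3·w3 = 531·531 + 350·350 + 91·91 = 412742
λ ≈ -2126736/412742 = -5.1527

-5.1527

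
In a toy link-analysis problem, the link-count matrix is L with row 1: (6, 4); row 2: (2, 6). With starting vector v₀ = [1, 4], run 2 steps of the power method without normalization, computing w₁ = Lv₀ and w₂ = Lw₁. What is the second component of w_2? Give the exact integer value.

w1 = Lv₀ = (22, 26)
w2 = Lw1 = (236, 200)
The requested component of w2 is 200.

200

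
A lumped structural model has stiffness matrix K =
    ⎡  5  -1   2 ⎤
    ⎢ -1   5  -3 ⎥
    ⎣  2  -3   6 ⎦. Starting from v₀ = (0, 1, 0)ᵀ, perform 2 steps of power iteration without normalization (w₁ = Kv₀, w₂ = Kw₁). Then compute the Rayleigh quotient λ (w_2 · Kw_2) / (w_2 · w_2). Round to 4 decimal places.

9.4106

w1 = Kv₀ = (-1, 5, -3)
w2 = Kw1 = (-16, 35, -35)
Kw2 = (-185, 296, -347)
w2·Kw2 = (-16)·(-185) + 35·296 + (-35)·(-347) = 25465; w2·w2 = (-16)·(-16) + 35·35 + (-35)·(-35) = 2706
λ ≈ 25465/2706 = 9.4106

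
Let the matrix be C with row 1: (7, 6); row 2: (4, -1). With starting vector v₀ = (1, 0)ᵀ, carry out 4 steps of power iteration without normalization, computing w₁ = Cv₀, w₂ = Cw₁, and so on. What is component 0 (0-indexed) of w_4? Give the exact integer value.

6193

w1 = Cv₀ = (7·1 + 6·0; 4·1 + (-1)·0) = (7, 4)
w2 = Cw1 = (7·7 + 6·4; 4·7 + (-1)·4) = (73, 24)
w3 = Cw2 = (655, 268)
w4 = Cw3 = (6193, 2352)
The requested component of w4 is 6193.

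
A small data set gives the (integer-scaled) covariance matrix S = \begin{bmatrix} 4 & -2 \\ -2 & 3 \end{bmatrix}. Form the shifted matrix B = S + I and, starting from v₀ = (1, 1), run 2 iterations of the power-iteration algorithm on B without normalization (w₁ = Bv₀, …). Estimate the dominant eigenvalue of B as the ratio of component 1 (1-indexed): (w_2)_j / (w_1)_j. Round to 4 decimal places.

3.6667

B = S + I has rows (5, -2); (-2, 4)
w1 = Bv₀ = (5·1 + (-2)·1; (-2)·1 + 4·1) = (3, 2)
w2 = Bw1 = (5·3 + (-2)·2; (-2)·3 + 4·2) = (11, 2)
Ratio: 11/3 = 3.6667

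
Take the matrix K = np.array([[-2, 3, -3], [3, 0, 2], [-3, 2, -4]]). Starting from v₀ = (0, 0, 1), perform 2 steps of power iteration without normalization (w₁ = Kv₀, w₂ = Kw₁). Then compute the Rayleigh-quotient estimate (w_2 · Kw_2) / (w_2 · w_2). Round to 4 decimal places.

w1 = Kv₀ = ((-2)·0 + 3·0 + (-3)·1; 3·0 + 0·0 + 2·1; (-3)·0 + 2·0 + (-4)·1) = (-3, 2, -4)
w2 = Kw1 = ((-2)·(-3) + 3·2 + (-3)·(-4); 3·(-3) + 0·2 + 2·(-4); (-3)·(-3) + 2·2 + (-4)·(-4)) = (24, -17, 29)
Kw2 = (-186, 130, -222)
w2·Kw2 = 24·(-186) + (-17)·130 + 29·(-222) = -13112; w2·w2 = 24·24 + (-17)·(-17) + 29·29 = 1706
λ ≈ -13112/1706 = -7.6858

λ ≈ -7.6858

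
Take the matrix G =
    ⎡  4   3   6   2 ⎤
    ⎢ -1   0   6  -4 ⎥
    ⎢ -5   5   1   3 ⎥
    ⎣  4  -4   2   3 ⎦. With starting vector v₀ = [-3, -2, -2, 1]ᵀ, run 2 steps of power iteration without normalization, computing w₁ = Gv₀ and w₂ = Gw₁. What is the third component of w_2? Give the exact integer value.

w1 = Gv₀ = (-28, -13, 6, -5)
w2 = Gw1 = (-125, 84, 66, -63)
The requested component of w2 is 66.

66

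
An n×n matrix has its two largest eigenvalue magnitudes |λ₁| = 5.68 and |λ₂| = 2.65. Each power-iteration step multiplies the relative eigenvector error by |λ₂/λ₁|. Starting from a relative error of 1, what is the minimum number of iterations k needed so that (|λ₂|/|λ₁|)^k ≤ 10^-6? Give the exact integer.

|λ₂/λ₁| = 2.65/5.68 = 0.46655
Need k ≥ ln(10^-6) / ln(0.46655) = -13.8155 / -0.7624 ≈ 18.121
Smallest integer k satisfying the bound: 19

19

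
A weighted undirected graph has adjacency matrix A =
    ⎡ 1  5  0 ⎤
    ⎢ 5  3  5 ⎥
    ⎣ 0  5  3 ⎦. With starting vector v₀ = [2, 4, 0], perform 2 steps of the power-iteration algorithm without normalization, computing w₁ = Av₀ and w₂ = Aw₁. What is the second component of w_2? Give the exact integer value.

276

w1 = Av₀ = (1·2 + 5·4 + 0·0; 5·2 + 3·4 + 5·0; 0·2 + 5·4 + 3·0) = (22, 22, 20)
w2 = Aw1 = (1·22 + 5·22 + 0·20; 5·22 + 3·22 + 5·20; 0·22 + 5·22 + 3·20) = (132, 276, 170)
The requested component of w2 is 276.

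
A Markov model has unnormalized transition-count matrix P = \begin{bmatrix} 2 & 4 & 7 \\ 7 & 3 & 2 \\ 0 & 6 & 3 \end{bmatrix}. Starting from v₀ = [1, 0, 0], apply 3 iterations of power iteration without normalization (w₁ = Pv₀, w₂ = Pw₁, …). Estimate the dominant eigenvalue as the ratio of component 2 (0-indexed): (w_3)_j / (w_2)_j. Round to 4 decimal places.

λ ≈ 8.0000

w1 = Pv₀ = (2, 7, 0)
w2 = Pw1 = (32, 35, 42)
w3 = Pw2 = (498, 413, 336)
Ratio at component: 336 / 42 = 8.0000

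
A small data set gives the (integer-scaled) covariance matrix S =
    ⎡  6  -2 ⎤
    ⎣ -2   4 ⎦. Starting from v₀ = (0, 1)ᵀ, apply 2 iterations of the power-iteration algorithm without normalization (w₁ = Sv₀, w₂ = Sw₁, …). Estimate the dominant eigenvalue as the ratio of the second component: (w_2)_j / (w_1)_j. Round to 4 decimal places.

5.0000

w1 = Sv₀ = (6·0 + (-2)·1; (-2)·0 + 4·1) = (-2, 4)
w2 = Sw1 = (6·(-2) + (-2)·4; (-2)·(-2) + 4·4) = (-20, 20)
Ratio at component: 20 / 4 = 5.0000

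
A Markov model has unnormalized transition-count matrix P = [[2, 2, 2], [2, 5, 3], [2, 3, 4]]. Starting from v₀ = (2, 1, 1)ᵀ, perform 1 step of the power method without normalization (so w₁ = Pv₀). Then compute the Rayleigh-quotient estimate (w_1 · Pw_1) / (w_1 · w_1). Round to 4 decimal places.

w1 = Pv₀ = (8, 12, 11)
Pw1 = (62, 109, 96)
w1·Pw1 = 8·62 + 12·109 + 11·96 = 2860; w1·w1 = 8·8 + 12·12 + 11·11 = 329
λ ≈ 2860/329 = 8.6930

8.6930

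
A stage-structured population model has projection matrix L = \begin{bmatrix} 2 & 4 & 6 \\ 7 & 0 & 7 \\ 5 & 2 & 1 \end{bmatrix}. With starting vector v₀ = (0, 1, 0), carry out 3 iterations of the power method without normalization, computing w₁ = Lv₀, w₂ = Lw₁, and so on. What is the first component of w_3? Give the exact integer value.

w1 = Lv₀ = (4, 0, 2)
w2 = Lw1 = (20, 42, 22)
w3 = Lw2 = (340, 294, 206)
The requested component of w3 is 340.

340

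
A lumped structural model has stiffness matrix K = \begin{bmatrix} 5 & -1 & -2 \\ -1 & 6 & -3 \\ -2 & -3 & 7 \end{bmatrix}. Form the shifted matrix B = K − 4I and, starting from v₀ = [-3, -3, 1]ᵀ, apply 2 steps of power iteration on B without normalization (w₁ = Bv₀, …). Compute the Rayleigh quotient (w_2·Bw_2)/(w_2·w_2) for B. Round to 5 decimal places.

B = K − 4I has rows (1, -1, -2); (-1, 2, -3); (-2, -3, 3)
w1 = Bv₀ = (-2, -6, 18)
w2 = Bw1 = (-32, -64, 76)
Bw2 = (-120, -324, 484)
w2·Bw2 = 61360; w2·w2 = 10896; μ ≈ 61360/10896 = 5.63142

μ ≈ 5.63142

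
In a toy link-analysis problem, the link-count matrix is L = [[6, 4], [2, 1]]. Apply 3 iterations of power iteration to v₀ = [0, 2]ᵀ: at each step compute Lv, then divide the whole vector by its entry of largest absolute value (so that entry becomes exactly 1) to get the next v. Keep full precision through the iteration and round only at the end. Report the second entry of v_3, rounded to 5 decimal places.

Lv0 = (8.000000, 2.000000); divide by 8.000000 → v1 = (1.000000, 0.250000)
Lv1 = (7.000000, 2.250000); divide by 7.000000 → v2 = (1.000000, 0.321429)
Lv2 = (7.285714, 2.321429); divide by 7.285714 → v3 = (1.000000, 0.318627)
Requested entry of v3: 130/408 = 0.31863

0.31863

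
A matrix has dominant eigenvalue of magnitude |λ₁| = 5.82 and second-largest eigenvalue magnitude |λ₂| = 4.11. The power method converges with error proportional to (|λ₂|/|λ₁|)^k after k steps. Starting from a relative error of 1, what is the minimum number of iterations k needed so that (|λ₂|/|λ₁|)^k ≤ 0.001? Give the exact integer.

20

|λ₂/λ₁| = 4.11/5.82 = 0.70619
Need k ≥ ln(0.001) / ln(0.70619) = -6.9078 / -0.3479 ≈ 19.857
Smallest integer k satisfying the bound: 20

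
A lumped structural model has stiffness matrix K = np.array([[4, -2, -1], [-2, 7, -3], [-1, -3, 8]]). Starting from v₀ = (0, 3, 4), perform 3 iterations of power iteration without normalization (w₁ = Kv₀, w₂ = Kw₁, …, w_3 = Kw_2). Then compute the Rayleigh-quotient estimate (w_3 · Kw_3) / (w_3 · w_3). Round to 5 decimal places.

w1 = Kv₀ = (4·0 + (-2)·3 + (-1)·4; (-2)·0 + 7·3 + (-3)·4; (-1)·0 + (-3)·3 + 8·4) = (-10, 9, 23)
w2 = Kw1 = (4·(-10) + (-2)·9 + (-1)·23; (-2)·(-10) + 7·9 + (-3)·23; (-1)·(-10) + (-3)·9 + 8·23) = (-81, 14, 167)
w3 = Kw2 = (-519, -241, 1375)
Kw3 = (-2969, -4774, 12242)
w3·Kw3 = (-519)·(-2969) + (-241)·(-4774) + 1375·12242 = 19524195; w3·w3 = (-519)·(-519) + (-241)·(-241) + 1375·1375 = 2218067
λ ≈ 19524195/2218067 = 8.80235

λ ≈ 8.80235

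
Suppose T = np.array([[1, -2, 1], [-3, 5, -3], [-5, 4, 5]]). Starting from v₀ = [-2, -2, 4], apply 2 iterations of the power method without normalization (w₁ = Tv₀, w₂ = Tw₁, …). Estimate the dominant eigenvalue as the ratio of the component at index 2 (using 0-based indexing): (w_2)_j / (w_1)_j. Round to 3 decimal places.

w1 = Tv₀ = (1·(-2) + (-2)·(-2) + 1·4; (-3)·(-2) + 5·(-2) + (-3)·4; (-5)·(-2) + 4·(-2) + 5·4) = (6, -16, 22)
w2 = Tw1 = (1·6 + (-2)·(-16) + 1·22; (-3)·6 + 5·(-16) + (-3)·22; (-5)·6 + 4·(-16) + 5·22) = (60, -164, 16)
Ratio at component: 16 / 22 = 0.727

λ ≈ 0.727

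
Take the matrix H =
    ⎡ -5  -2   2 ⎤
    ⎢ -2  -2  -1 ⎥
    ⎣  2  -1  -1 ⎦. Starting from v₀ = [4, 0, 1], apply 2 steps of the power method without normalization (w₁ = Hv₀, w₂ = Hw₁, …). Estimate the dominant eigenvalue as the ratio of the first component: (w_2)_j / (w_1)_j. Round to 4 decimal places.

-6.7778

w1 = Hv₀ = ((-5)·4 + (-2)·0 + 2·1; (-2)·4 + (-2)·0 + (-1)·1; 2·4 + (-1)·0 + (-1)·1) = (-18, -9, 7)
w2 = Hw1 = ((-5)·(-18) + (-2)·(-9) + 2·7; (-2)·(-18) + (-2)·(-9) + (-1)·7; 2·(-18) + (-1)·(-9) + (-1)·7) = (122, 47, -34)
Ratio at component: 122 / -18 = -6.7778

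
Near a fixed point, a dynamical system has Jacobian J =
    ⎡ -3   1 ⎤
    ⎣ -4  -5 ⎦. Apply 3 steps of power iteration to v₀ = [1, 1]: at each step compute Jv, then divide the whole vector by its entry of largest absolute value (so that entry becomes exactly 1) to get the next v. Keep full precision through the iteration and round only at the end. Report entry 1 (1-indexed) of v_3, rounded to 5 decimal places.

-0.24506

Jv0 = (-2.000000, -9.000000); divide by -9.000000 → v1 = (0.222222, 1.000000)
Jv1 = (0.333333, -5.888889); divide by -5.888889 → v2 = (-0.056604, 1.000000)
Jv2 = (1.169811, -4.773585); divide by -4.773585 → v3 = (-0.245059, 1.000000)
Requested entry of v3: 62/-253 = -0.24506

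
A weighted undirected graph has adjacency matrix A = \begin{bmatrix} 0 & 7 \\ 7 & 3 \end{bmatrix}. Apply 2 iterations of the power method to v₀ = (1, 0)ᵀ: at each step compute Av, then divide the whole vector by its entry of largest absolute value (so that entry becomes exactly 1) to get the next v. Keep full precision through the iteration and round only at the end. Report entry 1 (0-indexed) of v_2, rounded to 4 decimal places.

0.4286

Av0 = (0.00000, 7.00000); divide by 7.00000 → v1 = (0.00000, 1.00000)
Av1 = (7.00000, 3.00000); divide by 7.00000 → v2 = (1.00000, 0.42857)
Requested entry of v2: 21/49 = 0.4286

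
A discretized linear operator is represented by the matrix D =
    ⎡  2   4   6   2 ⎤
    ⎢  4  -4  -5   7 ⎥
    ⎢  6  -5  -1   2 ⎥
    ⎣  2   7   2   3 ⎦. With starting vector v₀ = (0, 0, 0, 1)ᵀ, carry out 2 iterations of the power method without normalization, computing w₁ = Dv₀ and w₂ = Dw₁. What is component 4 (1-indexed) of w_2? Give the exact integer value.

w1 = Dv₀ = (2·0 + 4·0 + 6·0 + 2·1; 4·0 + (-4)·0 + (-5)·0 + 7·1; 6·0 + (-5)·0 + (-1)·0 + 2·1; 2·0 + 7·0 + 2·0 + 3·1) = (2, 7, 2, 3)
w2 = Dw1 = (2·2 + 4·7 + 6·2 + 2·3; 4·2 + (-4)·7 + (-5)·2 + 7·3; 6·2 + (-5)·7 + (-1)·2 + 2·3; 2·2 + 7·7 + 2·2 + 3·3) = (50, -9, -19, 66)
The requested component of w2 is 66.

66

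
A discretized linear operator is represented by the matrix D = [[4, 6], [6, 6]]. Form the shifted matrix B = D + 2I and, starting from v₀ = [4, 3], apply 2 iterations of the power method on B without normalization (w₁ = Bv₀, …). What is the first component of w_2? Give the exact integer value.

540

B = D + 2I has rows (6, 6); (6, 8)
w1 = Bv₀ = (6·4 + 6·3; 6·4 + 8·3) = (42, 48)
w2 = Bw1 = (6·42 + 6·48; 6·42 + 8·48) = (540, 636)
Requested component of w2: 540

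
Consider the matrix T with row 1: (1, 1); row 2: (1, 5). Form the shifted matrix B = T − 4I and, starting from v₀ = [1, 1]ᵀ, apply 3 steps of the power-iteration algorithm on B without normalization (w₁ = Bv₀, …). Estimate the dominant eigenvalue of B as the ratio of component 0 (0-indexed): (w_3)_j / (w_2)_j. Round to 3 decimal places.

B = T − 4I has rows (-3, 1); (1, 1)
w1 = Bv₀ = ((-3)·1 + 1·1; 1·1 + 1·1) = (-2, 2)
w2 = Bw1 = ((-3)·(-2) + 1·2; 1·(-2) + 1·2) = (8, 0)
w3 = Bw2 = (-24, 8)
Ratio: -24/8 = -3.000

μ ≈ -3.000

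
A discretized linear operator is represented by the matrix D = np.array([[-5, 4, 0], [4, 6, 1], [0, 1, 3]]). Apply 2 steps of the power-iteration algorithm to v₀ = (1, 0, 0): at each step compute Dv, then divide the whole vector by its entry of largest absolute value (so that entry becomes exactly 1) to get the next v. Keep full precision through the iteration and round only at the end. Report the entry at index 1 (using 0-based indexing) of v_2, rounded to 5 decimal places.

0.09756

Dv0 = (-5.000000, 4.000000, 0.000000); divide by -5.000000 → v1 = (1.000000, -0.800000, 0.000000)
Dv1 = (-8.200000, -0.800000, -0.800000); divide by -8.200000 → v2 = (1.000000, 0.097561, 0.097561)
Requested entry of v2: 4/41 = 0.09756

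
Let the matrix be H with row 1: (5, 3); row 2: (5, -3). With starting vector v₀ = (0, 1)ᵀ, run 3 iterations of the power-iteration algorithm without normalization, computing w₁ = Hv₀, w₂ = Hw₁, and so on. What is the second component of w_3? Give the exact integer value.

w1 = Hv₀ = (5·0 + 3·1; 5·0 + (-3)·1) = (3, -3)
w2 = Hw1 = (5·3 + 3·(-3); 5·3 + (-3)·(-3)) = (6, 24)
w3 = Hw2 = (102, -42)
The requested component of w3 is -42.

-42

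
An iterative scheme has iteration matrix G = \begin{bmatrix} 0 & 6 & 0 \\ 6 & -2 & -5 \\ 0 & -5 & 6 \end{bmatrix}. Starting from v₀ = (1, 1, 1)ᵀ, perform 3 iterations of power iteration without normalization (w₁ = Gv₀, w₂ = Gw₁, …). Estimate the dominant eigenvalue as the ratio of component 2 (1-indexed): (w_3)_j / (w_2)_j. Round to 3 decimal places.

λ ≈ -4.758

w1 = Gv₀ = (6, -1, 1)
w2 = Gw1 = (-6, 33, 11)
w3 = Gw2 = (198, -157, -99)
Ratio at component: -157 / 33 = -4.758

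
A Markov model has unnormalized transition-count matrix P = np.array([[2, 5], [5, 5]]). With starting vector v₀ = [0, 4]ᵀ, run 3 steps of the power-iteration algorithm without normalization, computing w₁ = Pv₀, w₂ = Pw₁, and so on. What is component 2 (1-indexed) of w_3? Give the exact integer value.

w1 = Pv₀ = (2·0 + 5·4; 5·0 + 5·4) = (20, 20)
w2 = Pw1 = (2·20 + 5·20; 5·20 + 5·20) = (140, 200)
w3 = Pw2 = (1280, 1700)
The requested component of w3 is 1700.

1700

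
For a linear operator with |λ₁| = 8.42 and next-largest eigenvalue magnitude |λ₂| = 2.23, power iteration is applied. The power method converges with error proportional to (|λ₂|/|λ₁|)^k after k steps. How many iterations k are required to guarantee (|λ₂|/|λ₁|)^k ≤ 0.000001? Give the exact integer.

|λ₂/λ₁| = 2.23/8.42 = 0.26485
Need k ≥ ln(0.000001) / ln(0.26485) = -13.8155 / -1.3286 ≈ 10.398
Smallest integer k satisfying the bound: 11

11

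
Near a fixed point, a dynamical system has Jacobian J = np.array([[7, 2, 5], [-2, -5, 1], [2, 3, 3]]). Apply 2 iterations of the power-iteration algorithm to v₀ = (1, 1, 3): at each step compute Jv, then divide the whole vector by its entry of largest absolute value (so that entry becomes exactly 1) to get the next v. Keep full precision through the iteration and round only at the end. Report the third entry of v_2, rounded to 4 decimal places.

Jv0 = (24.00000, -4.00000, 14.00000); divide by 24.00000 → v1 = (1.00000, -0.16667, 0.58333)
Jv1 = (9.58333, -0.58333, 3.25000); divide by 9.58333 → v2 = (1.00000, -0.06087, 0.33913)
Requested entry of v2: 78/230 = 0.3391

0.3391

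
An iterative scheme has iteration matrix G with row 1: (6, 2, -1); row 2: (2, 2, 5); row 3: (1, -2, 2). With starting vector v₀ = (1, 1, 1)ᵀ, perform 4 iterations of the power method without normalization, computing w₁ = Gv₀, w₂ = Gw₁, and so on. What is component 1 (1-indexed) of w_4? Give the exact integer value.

w1 = Gv₀ = (6·1 + 2·1 + (-1)·1; 2·1 + 2·1 + 5·1; 1·1 + (-2)·1 + 2·1) = (7, 9, 1)
w2 = Gw1 = (6·7 + 2·9 + (-1)·1; 2·7 + 2·9 + 5·1; 1·7 + (-2)·9 + 2·1) = (59, 37, -9)
w3 = Gw2 = (437, 147, -33)
w4 = Gw3 = (2949, 1003, 77)
The requested component of w4 is 2949.

2949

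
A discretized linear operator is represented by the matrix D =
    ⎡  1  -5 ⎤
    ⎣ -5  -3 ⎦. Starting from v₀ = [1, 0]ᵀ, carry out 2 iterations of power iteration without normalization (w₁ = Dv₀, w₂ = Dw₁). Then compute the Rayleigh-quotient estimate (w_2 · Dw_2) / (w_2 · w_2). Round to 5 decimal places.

-2.86598

w1 = Dv₀ = (1·1 + (-5)·0; (-5)·1 + (-3)·0) = (1, -5)
w2 = Dw1 = (1·1 + (-5)·(-5); (-5)·1 + (-3)·(-5)) = (26, 10)
Dw2 = (-24, -160)
w2·Dw2 = 26·(-24) + 10·(-160) = -2224; w2·w2 = 26·26 + 10·10 = 776
λ ≈ -2224/776 = -2.86598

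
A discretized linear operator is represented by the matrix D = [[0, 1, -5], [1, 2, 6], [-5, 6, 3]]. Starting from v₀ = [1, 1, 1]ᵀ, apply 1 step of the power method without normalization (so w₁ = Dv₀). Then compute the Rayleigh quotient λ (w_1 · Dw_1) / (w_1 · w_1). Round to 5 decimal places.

λ ≈ 6.46018

w1 = Dv₀ = (0·1 + 1·1 + (-5)·1; 1·1 + 2·1 + 6·1; (-5)·1 + 6·1 + 3·1) = (-4, 9, 4)
Dw1 = (-11, 38, 86)
w1·Dw1 = (-4)·(-11) + 9·38 + 4·86 = 730; w1·w1 = (-4)·(-4) + 9·9 + 4·4 = 113
λ ≈ 730/113 = 6.46018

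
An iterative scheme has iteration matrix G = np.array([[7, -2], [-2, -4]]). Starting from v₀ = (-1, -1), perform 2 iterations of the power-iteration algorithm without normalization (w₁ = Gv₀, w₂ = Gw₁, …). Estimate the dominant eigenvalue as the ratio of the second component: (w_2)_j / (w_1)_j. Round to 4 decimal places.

w1 = Gv₀ = (7·(-1) + (-2)·(-1); (-2)·(-1) + (-4)·(-1)) = (-5, 6)
w2 = Gw1 = (7·(-5) + (-2)·6; (-2)·(-5) + (-4)·6) = (-47, -14)
Ratio at component: -14 / 6 = -2.3333

-2.3333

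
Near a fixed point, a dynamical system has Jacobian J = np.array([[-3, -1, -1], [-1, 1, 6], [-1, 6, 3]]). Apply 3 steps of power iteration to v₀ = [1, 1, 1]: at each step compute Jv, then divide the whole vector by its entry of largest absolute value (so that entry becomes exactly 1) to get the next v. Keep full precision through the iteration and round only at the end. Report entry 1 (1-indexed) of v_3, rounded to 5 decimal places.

Jv0 = (-5.000000, 6.000000, 8.000000); divide by 8.000000 → v1 = (-0.625000, 0.750000, 1.000000)
Jv1 = (0.125000, 7.375000, 8.125000); divide by 8.125000 → v2 = (0.015385, 0.907692, 1.000000)
Jv2 = (-1.953846, 6.892308, 8.430769); divide by 8.430769 → v3 = (-0.231752, 0.817518, 1.000000)
Requested entry of v3: -127/548 = -0.23175

-0.23175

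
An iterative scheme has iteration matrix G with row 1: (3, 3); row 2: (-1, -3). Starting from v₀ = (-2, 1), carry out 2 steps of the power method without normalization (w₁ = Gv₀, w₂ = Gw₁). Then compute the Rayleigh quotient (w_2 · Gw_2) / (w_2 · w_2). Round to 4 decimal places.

w1 = Gv₀ = (-3, -1)
w2 = Gw1 = (-12, 6)
Gw2 = (-18, -6)
w2·Gw2 = (-12)·(-18) + 6·(-6) = 180; w2·w2 = (-12)·(-12) + 6·6 = 180
λ ≈ 180/180 = 1.0000

1.0000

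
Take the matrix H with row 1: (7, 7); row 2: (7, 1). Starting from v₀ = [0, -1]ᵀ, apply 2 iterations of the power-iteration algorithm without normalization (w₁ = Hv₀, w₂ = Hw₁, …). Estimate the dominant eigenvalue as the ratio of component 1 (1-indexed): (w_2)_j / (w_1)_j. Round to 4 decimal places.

w1 = Hv₀ = (7·0 + 7·(-1); 7·0 + 1·(-1)) = (-7, -1)
w2 = Hw1 = (7·(-7) + 7·(-1); 7·(-7) + 1·(-1)) = (-56, -50)
Ratio at component: -56 / -7 = 8.0000

λ ≈ 8.0000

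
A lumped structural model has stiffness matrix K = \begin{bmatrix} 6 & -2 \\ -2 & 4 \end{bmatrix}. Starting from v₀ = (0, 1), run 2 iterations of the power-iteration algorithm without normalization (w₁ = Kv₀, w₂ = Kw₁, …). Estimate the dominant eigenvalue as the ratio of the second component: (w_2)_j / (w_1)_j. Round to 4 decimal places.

w1 = Kv₀ = (6·0 + (-2)·1; (-2)·0 + 4·1) = (-2, 4)
w2 = Kw1 = (6·(-2) + (-2)·4; (-2)·(-2) + 4·4) = (-20, 20)
Ratio at component: 20 / 4 = 5.0000

5.0000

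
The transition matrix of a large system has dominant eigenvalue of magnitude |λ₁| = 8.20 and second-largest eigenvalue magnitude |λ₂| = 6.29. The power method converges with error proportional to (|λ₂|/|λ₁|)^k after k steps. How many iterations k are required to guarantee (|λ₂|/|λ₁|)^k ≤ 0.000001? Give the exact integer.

53

|λ₂/λ₁| = 6.29/8.20 = 0.76707
Need k ≥ ln(0.000001) / ln(0.76707) = -13.8155 / -0.2652 ≈ 52.100
Smallest integer k satisfying the bound: 53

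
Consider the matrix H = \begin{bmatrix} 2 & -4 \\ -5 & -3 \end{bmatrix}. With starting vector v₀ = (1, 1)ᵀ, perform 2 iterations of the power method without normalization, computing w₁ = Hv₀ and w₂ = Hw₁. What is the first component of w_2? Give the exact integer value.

28

w1 = Hv₀ = (-2, -8)
w2 = Hw1 = (28, 34)
The requested component of w2 is 28.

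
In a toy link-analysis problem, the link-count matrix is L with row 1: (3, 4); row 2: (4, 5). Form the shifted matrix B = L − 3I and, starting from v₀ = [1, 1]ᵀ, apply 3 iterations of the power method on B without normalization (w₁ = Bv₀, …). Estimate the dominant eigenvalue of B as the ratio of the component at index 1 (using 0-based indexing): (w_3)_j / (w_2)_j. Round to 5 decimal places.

B = L − 3I has rows (0, 4); (4, 2)
w1 = Bv₀ = (0·1 + 4·1; 4·1 + 2·1) = (4, 6)
w2 = Bw1 = (0·4 + 4·6; 4·4 + 2·6) = (24, 28)
w3 = Bw2 = (112, 152)
Ratio: 152/28 = 5.42857

μ ≈ 5.42857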